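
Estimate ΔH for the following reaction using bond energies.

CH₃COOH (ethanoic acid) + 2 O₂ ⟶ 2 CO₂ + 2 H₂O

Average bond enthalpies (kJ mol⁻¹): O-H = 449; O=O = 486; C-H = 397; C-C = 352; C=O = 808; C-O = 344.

ΔH ≈ −912 kJ

Bonds broken (reactants):
  C-C: 1 × 352 = 352
  C-H: 3 × 397 = 1191
  C-O: 1 × 344 = 344
  C=O: 1 × 808 = 808
  O-H: 1 × 449 = 449
  O=O: 2 × 486 = 972
  Σ(broken) = 4116 kJ
Bonds formed (products):
  C=O: 4 × 808 = 3232
  O-H: 4 × 449 = 1796
  Σ(formed) = 5028 kJ
ΔH = Σ(broken) − Σ(formed) = 4116 − 5028 = −912 kJ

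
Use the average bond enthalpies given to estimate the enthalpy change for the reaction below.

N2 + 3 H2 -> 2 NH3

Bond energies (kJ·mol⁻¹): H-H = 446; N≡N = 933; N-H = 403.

ΔH ≈ −147 kJ

Bonds broken (reactants):
  H-H: 3 × 446 = 1338
  N≡N: 1 × 933 = 933
  Σ(broken) = 2271 kJ
Bonds formed (products):
  N-H: 6 × 403 = 2418
  Σ(formed) = 2418 kJ
ΔH = Σ(broken) − Σ(formed) = 2271 − 2418 = −147 kJ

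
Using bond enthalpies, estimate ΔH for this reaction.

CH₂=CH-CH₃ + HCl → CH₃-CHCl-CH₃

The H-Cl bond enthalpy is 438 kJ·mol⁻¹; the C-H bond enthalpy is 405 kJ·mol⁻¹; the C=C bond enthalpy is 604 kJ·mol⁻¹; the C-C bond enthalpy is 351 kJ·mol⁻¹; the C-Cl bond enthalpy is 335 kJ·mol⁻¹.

Bonds broken (reactants):
  C-C: 1 × 351 = 351
  C-H: 6 × 405 = 2430
  C=C: 1 × 604 = 604
  H-Cl: 1 × 438 = 438
  Σ(broken) = 3823 kJ
Bonds formed (products):
  C-C: 2 × 351 = 702
  C-Cl: 1 × 335 = 335
  C-H: 7 × 405 = 2835
  Σ(formed) = 3872 kJ
ΔH = Σ(broken) − Σ(formed) = 3823 − 3872 = −49 kJ

ΔH ≈ −49 kJ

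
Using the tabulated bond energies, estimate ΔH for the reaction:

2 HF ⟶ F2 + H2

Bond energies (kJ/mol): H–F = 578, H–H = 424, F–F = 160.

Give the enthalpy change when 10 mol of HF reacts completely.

Bonds broken (reactants):
  H–F: 2 × 578 = 1156
  Σ(broken) = 1156 kJ
Bonds formed (products):
  F–F: 1 × 160 = 160
  H–H: 1 × 424 = 424
  Σ(formed) = 584 kJ
ΔH = Σ(broken) − Σ(formed) = 1156 − 584 = +572 kJ
For 5× the reaction as written: 5 × (+572) = +2860 kJ

ΔH = +2860 kJ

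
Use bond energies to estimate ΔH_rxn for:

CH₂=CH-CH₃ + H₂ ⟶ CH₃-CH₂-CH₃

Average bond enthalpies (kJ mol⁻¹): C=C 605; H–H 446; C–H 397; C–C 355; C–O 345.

ΔH ≈ −98 kJ

Bonds broken (reactants):
  C–C: 1 × 355 = 355
  C–H: 6 × 397 = 2382
  C=C: 1 × 605 = 605
  H–H: 1 × 446 = 446
  Σ(broken) = 3788 kJ
Bonds formed (products):
  C–C: 2 × 355 = 710
  C–H: 8 × 397 = 3176
  Σ(formed) = 3886 kJ
ΔH = Σ(broken) − Σ(formed) = 3788 − 3886 = −98 kJ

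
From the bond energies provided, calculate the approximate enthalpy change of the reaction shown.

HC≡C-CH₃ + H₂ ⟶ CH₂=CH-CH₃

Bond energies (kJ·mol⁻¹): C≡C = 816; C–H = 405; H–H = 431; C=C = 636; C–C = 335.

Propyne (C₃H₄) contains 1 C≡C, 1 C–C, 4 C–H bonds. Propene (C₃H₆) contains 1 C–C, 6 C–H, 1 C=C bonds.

ΔH ≈ −199 kJ

Bonds broken (reactants):
  C≡C: 1 × 816 = 816
  C–C: 1 × 335 = 335
  C–H: 4 × 405 = 1620
  H–H: 1 × 431 = 431
  Σ(broken) = 3202 kJ
Bonds formed (products):
  C–C: 1 × 335 = 335
  C–H: 6 × 405 = 2430
  C=C: 1 × 636 = 636
  Σ(formed) = 3401 kJ
ΔH = Σ(broken) − Σ(formed) = 3202 − 3401 = −199 kJ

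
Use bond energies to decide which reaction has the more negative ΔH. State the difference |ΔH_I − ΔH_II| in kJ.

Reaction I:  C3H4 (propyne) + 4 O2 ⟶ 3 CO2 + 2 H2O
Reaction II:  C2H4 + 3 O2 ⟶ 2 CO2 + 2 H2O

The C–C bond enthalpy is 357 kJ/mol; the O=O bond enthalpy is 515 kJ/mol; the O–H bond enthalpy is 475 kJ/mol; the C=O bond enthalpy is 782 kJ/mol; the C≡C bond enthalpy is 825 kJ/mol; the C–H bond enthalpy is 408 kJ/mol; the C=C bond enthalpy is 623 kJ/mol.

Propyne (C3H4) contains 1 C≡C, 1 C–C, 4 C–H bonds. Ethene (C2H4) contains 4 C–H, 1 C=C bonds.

Reaction I, by 490 kJ

Reaction I:
  Bonds broken (reactants):
    C≡C: 1 × 825 = 825
    C–C: 1 × 357 = 357
    C–H: 4 × 408 = 1632
    O=O: 4 × 515 = 2060
    Σ(broken) = 4874 kJ
  Bonds formed (products):
    C=O: 6 × 782 = 4692
    O–H: 4 × 475 = 1900
    Σ(formed) = 6592 kJ
  ΔH_I = 4874 − 6592 = −1718 kJ
Reaction II:
  Bonds broken (reactants):
    C–H: 4 × 408 = 1632
    C=C: 1 × 623 = 623
    O=O: 3 × 515 = 1545
    Σ(broken) = 3800 kJ
  Bonds formed (products):
    C=O: 4 × 782 = 3128
    O–H: 4 × 475 = 1900
    Σ(formed) = 5028 kJ
  ΔH_II = 3800 − 5028 = −1228 kJ
ΔH_I − ΔH_II = −490 kJ, so reaction I has the more negative ΔH; |ΔH_I − ΔH_II| = 490 kJ.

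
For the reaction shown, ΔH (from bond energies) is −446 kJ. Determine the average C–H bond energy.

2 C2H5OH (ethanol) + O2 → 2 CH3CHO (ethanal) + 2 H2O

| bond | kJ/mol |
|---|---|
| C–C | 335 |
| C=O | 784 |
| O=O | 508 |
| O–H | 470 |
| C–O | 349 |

Let D be the C–H bond energy.
Σ(broken) = 2×335 + 10×D + 2×349 + 2×470 + 1×508 = 2816 + 10D
Σ(formed) = 2×335 + 8×D + 2×784 + 4×470 = 4118 + 8D
ΔH = Σ(broken) − Σ(formed) = (2816 + 10D) − (4118 + 8D) = −1302 + 2D
Setting this equal to −446 kJ gives 2D = 856, so D = 428 kJ/mol.

D(C–H) ≈ 428 kJ/mol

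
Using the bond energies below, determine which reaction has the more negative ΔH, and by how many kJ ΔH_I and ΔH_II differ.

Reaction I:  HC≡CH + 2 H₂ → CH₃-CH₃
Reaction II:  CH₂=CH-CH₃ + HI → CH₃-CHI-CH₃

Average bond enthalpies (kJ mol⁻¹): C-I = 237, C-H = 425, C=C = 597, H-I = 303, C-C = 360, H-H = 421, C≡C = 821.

Reaction I:
  Bonds broken (reactants):
    C≡C: 1 × 821 = 821
    C-H: 2 × 425 = 850
    H-H: 2 × 421 = 842
    Σ(broken) = 2513 kJ
  Bonds formed (products):
    C-C: 1 × 360 = 360
    C-H: 6 × 425 = 2550
    Σ(formed) = 2910 kJ
  ΔH_I = 2513 − 2910 = −397 kJ
Reaction II:
  Bonds broken (reactants):
    C-C: 1 × 360 = 360
    C-H: 6 × 425 = 2550
    C=C: 1 × 597 = 597
    H-I: 1 × 303 = 303
    Σ(broken) = 3810 kJ
  Bonds formed (products):
    C-C: 2 × 360 = 720
    C-H: 7 × 425 = 2975
    C-I: 1 × 237 = 237
    Σ(formed) = 3932 kJ
  ΔH_II = 3810 − 3932 = −122 kJ
ΔH_I − ΔH_II = −275 kJ, so reaction I has the more negative ΔH; |ΔH_I − ΔH_II| = 275 kJ.

Reaction I, by 275 kJ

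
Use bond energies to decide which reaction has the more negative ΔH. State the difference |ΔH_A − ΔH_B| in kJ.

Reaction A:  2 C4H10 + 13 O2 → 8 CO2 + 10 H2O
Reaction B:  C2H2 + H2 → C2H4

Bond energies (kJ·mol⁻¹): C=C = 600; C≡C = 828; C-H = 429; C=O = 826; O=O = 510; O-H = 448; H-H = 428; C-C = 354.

Reaction A:
  Bonds broken (reactants):
    C-C: 6 × 354 = 2124
    C-H: 20 × 429 = 8580
    O=O: 13 × 510 = 6630
    Σ(broken) = 17334 kJ
  Bonds formed (products):
    C=O: 16 × 826 = 13216
    O-H: 20 × 448 = 8960
    Σ(formed) = 22176 kJ
  ΔH_A = 17334 − 22176 = −4842 kJ
Reaction B:
  Bonds broken (reactants):
    C≡C: 1 × 828 = 828
    C-H: 2 × 429 = 858
    H-H: 1 × 428 = 428
    Σ(broken) = 2114 kJ
  Bonds formed (products):
    C-H: 4 × 429 = 1716
    C=C: 1 × 600 = 600
    Σ(formed) = 2316 kJ
  ΔH_B = 2114 − 2316 = −202 kJ
ΔH_A − ΔH_B = −4640 kJ, so reaction A has the more negative ΔH; |ΔH_A − ΔH_B| = 4640 kJ.

Reaction A, by 4640 kJ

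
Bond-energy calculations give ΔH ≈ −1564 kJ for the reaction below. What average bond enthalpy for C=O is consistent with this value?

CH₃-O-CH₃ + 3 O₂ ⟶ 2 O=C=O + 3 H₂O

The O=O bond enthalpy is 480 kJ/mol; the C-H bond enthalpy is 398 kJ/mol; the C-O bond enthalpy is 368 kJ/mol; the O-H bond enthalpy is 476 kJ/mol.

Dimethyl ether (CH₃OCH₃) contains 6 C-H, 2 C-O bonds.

Let D be the C=O bond energy.
Σ(broken) = 6×398 + 2×368 + 3×480 = 4564
Σ(formed) = 4×D + 6×476 = 2856 + 4D
ΔH = Σ(broken) − Σ(formed) = (4564) − (2856 + 4D) = +1708 − 4D
Setting this equal to −1564 kJ gives 4D = 3272, so D = 818 kJ/mol.

D(C=O) ≈ 818 kJ/mol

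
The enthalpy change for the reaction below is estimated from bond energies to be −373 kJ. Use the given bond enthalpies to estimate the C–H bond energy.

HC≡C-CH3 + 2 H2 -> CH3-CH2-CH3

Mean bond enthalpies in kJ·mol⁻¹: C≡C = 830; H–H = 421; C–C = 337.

Let D be the C–H bond energy.
Σ(broken) = 1×830 + 1×337 + 4×D + 2×421 = 2009 + 4D
Σ(formed) = 2×337 + 8×D = 674 + 8D
ΔH = Σ(broken) − Σ(formed) = (2009 + 4D) − (674 + 8D) = +1335 − 4D
Setting this equal to −373 kJ gives 4D = 1708, so D = 427 kJ/mol.

D(C–H) ≈ 427 kJ/mol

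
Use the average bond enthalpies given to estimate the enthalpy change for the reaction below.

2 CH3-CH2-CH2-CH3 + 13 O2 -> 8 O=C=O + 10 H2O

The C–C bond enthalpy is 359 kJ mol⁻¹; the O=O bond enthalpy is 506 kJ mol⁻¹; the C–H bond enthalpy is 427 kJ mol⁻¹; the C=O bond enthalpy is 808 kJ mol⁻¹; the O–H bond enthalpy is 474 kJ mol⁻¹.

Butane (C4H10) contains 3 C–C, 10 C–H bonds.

ΔH ≈ −5136 kJ

Bonds broken (reactants):
  C–C: 6 × 359 = 2154
  C–H: 20 × 427 = 8540
  O=O: 13 × 506 = 6578
  Σ(broken) = 17272 kJ
Bonds formed (products):
  C=O: 16 × 808 = 12928
  O–H: 20 × 474 = 9480
  Σ(formed) = 22408 kJ
ΔH = Σ(broken) − Σ(formed) = 17272 − 22408 = −5136 kJ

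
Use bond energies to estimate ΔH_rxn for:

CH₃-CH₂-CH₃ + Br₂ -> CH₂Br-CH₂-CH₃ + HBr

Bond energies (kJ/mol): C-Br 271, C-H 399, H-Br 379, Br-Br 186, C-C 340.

Bonds broken (reactants):
  Br-Br: 1 × 186 = 186
  C-C: 2 × 340 = 680
  C-H: 8 × 399 = 3192
  Σ(broken) = 4058 kJ
Bonds formed (products):
  C-Br: 1 × 271 = 271
  C-C: 2 × 340 = 680
  C-H: 7 × 399 = 2793
  H-Br: 1 × 379 = 379
  Σ(formed) = 4123 kJ
ΔH = Σ(broken) − Σ(formed) = 4058 − 4123 = −65 kJ

ΔH ≈ −65 kJ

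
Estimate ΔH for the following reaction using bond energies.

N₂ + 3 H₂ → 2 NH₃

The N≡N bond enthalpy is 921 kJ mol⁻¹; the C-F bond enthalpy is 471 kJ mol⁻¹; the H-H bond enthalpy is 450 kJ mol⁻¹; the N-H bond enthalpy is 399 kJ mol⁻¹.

Bonds broken (reactants):
  H-H: 3 × 450 = 1350
  N≡N: 1 × 921 = 921
  Σ(broken) = 2271 kJ
Bonds formed (products):
  N-H: 6 × 399 = 2394
  Σ(formed) = 2394 kJ
ΔH = Σ(broken) − Σ(formed) = 2271 − 2394 = −123 kJ

ΔH ≈ −123 kJ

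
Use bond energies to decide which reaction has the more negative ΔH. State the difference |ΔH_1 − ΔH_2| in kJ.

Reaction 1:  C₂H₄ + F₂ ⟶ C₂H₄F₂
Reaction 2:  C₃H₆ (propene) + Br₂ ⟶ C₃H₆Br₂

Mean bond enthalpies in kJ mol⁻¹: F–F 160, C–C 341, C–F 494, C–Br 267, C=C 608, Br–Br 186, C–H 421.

Reaction 1, by 480 kJ

Reaction 1:
  Bonds broken (reactants):
    C–H: 4 × 421 = 1684
    C=C: 1 × 608 = 608
    F–F: 1 × 160 = 160
    Σ(broken) = 2452 kJ
  Bonds formed (products):
    C–C: 1 × 341 = 341
    C–F: 2 × 494 = 988
    C–H: 4 × 421 = 1684
    Σ(formed) = 3013 kJ
  ΔH_1 = 2452 − 3013 = −561 kJ
Reaction 2:
  Bonds broken (reactants):
    Br–Br: 1 × 186 = 186
    C–C: 1 × 341 = 341
    C–H: 6 × 421 = 2526
    C=C: 1 × 608 = 608
    Σ(broken) = 3661 kJ
  Bonds formed (products):
    C–Br: 2 × 267 = 534
    C–C: 2 × 341 = 682
    C–H: 6 × 421 = 2526
    Σ(formed) = 3742 kJ
  ΔH_2 = 3661 − 3742 = −81 kJ
ΔH_1 − ΔH_2 = −480 kJ, so reaction 1 has the more negative ΔH; |ΔH_1 − ΔH_2| = 480 kJ.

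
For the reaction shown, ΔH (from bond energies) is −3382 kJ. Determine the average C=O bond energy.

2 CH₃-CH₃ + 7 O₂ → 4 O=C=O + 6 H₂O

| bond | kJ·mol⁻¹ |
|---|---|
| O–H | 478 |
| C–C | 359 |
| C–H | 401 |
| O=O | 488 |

D(C=O) ≈ 824 kJ/mol

Let D be the C=O bond energy.
Σ(broken) = 2×359 + 12×401 + 7×488 = 8946
Σ(formed) = 8×D + 12×478 = 5736 + 8D
ΔH = Σ(broken) − Σ(formed) = (8946) − (5736 + 8D) = +3210 − 8D
Setting this equal to −3382 kJ gives 8D = 6592, so D = 824 kJ/mol.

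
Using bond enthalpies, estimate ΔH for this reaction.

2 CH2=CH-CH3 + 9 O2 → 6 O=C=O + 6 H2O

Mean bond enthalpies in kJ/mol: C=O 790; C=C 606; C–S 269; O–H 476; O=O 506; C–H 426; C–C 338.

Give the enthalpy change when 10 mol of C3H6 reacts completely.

Bonds broken (reactants):
  C–C: 2 × 338 = 676
  C–H: 12 × 426 = 5112
  C=C: 2 × 606 = 1212
  O=O: 9 × 506 = 4554
  Σ(broken) = 11554 kJ
Bonds formed (products):
  C=O: 12 × 790 = 9480
  O–H: 12 × 476 = 5712
  Σ(formed) = 15192 kJ
ΔH = Σ(broken) − Σ(formed) = 11554 − 15192 = −3638 kJ
For 5× the reaction as written: 5 × (−3638) = −18190 kJ

ΔH = −18190 kJ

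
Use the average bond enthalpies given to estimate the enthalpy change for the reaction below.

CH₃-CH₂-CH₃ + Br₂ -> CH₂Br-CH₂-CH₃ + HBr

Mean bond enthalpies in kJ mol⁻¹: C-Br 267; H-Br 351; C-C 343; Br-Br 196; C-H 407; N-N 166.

ΔH ≈ −15 kJ

Bonds broken (reactants):
  Br-Br: 1 × 196 = 196
  C-C: 2 × 343 = 686
  C-H: 8 × 407 = 3256
  Σ(broken) = 4138 kJ
Bonds formed (products):
  C-Br: 1 × 267 = 267
  C-C: 2 × 343 = 686
  C-H: 7 × 407 = 2849
  H-Br: 1 × 351 = 351
  Σ(formed) = 4153 kJ
ΔH = Σ(broken) − Σ(formed) = 4138 − 4153 = −15 kJ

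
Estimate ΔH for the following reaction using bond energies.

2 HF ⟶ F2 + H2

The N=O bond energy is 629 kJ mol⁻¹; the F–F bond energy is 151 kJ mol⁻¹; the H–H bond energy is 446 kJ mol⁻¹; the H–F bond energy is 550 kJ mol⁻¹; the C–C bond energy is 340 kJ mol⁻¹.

Bonds broken (reactants):
  H–F: 2 × 550 = 1100
  Σ(broken) = 1100 kJ
Bonds formed (products):
  F–F: 1 × 151 = 151
  H–H: 1 × 446 = 446
  Σ(formed) = 597 kJ
ΔH = Σ(broken) − Σ(formed) = 1100 − 597 = +503 kJ

ΔH ≈ +503 kJ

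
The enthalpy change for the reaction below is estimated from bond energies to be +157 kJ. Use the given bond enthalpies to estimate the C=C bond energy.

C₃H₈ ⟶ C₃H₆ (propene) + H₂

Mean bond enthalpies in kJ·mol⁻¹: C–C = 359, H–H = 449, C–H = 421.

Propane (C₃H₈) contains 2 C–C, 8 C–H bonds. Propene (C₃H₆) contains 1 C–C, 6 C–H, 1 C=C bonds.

D(C=C) ≈ 595 kJ/mol

Let D be the C=C bond energy.
Σ(broken) = 2×359 + 8×421 = 4086
Σ(formed) = 1×359 + 6×421 + 1×D + 1×449 = 3334 + D
ΔH = Σ(broken) − Σ(formed) = (4086) − (3334 + D) = +752 − D
Setting this equal to +157 kJ gives D = 595 kJ/mol.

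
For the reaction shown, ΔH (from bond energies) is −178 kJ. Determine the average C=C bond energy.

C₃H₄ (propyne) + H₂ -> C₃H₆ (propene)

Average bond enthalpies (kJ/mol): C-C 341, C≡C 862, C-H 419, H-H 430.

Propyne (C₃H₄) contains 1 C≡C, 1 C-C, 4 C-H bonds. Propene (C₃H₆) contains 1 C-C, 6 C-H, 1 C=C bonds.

Let D be the C=C bond energy.
Σ(broken) = 1×862 + 1×341 + 4×419 + 1×430 = 3309
Σ(formed) = 1×341 + 6×419 + 1×D = 2855 + D
ΔH = Σ(broken) − Σ(formed) = (3309) − (2855 + D) = +454 − D
Setting this equal to −178 kJ gives D = 632 kJ/mol.

D(C=C) ≈ 632 kJ/mol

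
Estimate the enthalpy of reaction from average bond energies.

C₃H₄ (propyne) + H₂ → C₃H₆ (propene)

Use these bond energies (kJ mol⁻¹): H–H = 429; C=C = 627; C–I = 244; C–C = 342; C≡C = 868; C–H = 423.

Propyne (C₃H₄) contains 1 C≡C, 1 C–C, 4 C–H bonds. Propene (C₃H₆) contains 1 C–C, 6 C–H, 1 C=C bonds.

Bonds broken (reactants):
  C≡C: 1 × 868 = 868
  C–C: 1 × 342 = 342
  C–H: 4 × 423 = 1692
  H–H: 1 × 429 = 429
  Σ(broken) = 3331 kJ
Bonds formed (products):
  C–C: 1 × 342 = 342
  C–H: 6 × 423 = 2538
  C=C: 1 × 627 = 627
  Σ(formed) = 3507 kJ
ΔH = Σ(broken) − Σ(formed) = 3331 − 3507 = −176 kJ

ΔH ≈ −176 kJ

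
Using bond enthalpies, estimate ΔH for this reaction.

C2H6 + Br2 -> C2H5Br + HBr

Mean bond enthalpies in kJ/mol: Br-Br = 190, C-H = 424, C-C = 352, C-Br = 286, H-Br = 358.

ΔH ≈ −30 kJ

Bonds broken (reactants):
  Br-Br: 1 × 190 = 190
  C-C: 1 × 352 = 352
  C-H: 6 × 424 = 2544
  Σ(broken) = 3086 kJ
Bonds formed (products):
  C-Br: 1 × 286 = 286
  C-C: 1 × 352 = 352
  C-H: 5 × 424 = 2120
  H-Br: 1 × 358 = 358
  Σ(formed) = 3116 kJ
ΔH = Σ(broken) − Σ(formed) = 3086 − 3116 = −30 kJ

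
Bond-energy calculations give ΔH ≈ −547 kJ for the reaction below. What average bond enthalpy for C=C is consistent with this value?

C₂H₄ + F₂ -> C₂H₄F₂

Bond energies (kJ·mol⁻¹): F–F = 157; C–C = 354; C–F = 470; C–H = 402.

D(C=C) ≈ 590 kJ/mol

Let D be the C=C bond energy.
Σ(broken) = 4×402 + 1×D + 1×157 = 1765 + D
Σ(formed) = 1×354 + 2×470 + 4×402 = 2902
ΔH = Σ(broken) − Σ(formed) = (1765 + D) − (2902) = −1137 + D
Setting this equal to −547 kJ gives D = 590 kJ/mol.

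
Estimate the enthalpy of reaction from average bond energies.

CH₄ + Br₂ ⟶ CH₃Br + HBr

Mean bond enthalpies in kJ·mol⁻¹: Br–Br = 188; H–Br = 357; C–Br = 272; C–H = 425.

ΔH ≈ −16 kJ

Bonds broken (reactants):
  Br–Br: 1 × 188 = 188
  C–H: 4 × 425 = 1700
  Σ(broken) = 1888 kJ
Bonds formed (products):
  C–Br: 1 × 272 = 272
  C–H: 3 × 425 = 1275
  H–Br: 1 × 357 = 357
  Σ(formed) = 1904 kJ
ΔH = Σ(broken) − Σ(formed) = 1888 − 1904 = −16 kJ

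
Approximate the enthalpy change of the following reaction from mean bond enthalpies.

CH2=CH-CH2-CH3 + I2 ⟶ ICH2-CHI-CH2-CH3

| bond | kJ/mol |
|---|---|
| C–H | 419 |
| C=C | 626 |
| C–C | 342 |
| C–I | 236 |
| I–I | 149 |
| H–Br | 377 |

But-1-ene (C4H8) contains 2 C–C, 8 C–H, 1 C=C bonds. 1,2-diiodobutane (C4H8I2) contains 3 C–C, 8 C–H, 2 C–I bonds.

ΔH ≈ −39 kJ

Bonds broken (reactants):
  C–C: 2 × 342 = 684
  C–H: 8 × 419 = 3352
  C=C: 1 × 626 = 626
  I–I: 1 × 149 = 149
  Σ(broken) = 4811 kJ
Bonds formed (products):
  C–C: 3 × 342 = 1026
  C–H: 8 × 419 = 3352
  C–I: 2 × 236 = 472
  Σ(formed) = 4850 kJ
ΔH = Σ(broken) − Σ(formed) = 4811 − 4850 = −39 kJ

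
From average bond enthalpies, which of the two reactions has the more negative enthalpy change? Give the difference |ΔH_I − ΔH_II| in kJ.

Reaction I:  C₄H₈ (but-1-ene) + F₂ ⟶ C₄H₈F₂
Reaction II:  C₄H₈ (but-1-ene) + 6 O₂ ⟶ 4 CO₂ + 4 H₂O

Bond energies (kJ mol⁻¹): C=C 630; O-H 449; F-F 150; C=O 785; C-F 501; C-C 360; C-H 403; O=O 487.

Reaction II, by 1794 kJ

Reaction I:
  Bonds broken (reactants):
    C-C: 2 × 360 = 720
    C-H: 8 × 403 = 3224
    C=C: 1 × 630 = 630
    F-F: 1 × 150 = 150
    Σ(broken) = 4724 kJ
  Bonds formed (products):
    C-C: 3 × 360 = 1080
    C-F: 2 × 501 = 1002
    C-H: 8 × 403 = 3224
    Σ(formed) = 5306 kJ
  ΔH_I = 4724 − 5306 = −582 kJ
Reaction II:
  Bonds broken (reactants):
    C-C: 2 × 360 = 720
    C-H: 8 × 403 = 3224
    C=C: 1 × 630 = 630
    O=O: 6 × 487 = 2922
    Σ(broken) = 7496 kJ
  Bonds formed (products):
    C=O: 8 × 785 = 6280
    O-H: 8 × 449 = 3592
    Σ(formed) = 9872 kJ
  ΔH_II = 7496 − 9872 = −2376 kJ
ΔH_I − ΔH_II = +1794 kJ, so reaction II has the more negative ΔH; |ΔH_I − ΔH_II| = 1794 kJ.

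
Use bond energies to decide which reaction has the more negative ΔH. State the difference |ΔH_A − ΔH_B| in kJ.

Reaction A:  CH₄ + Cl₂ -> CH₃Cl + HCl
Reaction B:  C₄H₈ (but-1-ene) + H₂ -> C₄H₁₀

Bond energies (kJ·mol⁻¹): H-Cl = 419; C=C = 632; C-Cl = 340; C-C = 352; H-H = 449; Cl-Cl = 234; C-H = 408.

Reaction A:
  Bonds broken (reactants):
    C-H: 4 × 408 = 1632
    Cl-Cl: 1 × 234 = 234
    Σ(broken) = 1866 kJ
  Bonds formed (products):
    C-Cl: 1 × 340 = 340
    C-H: 3 × 408 = 1224
    H-Cl: 1 × 419 = 419
    Σ(formed) = 1983 kJ
  ΔH_A = 1866 − 1983 = −117 kJ
Reaction B:
  Bonds broken (reactants):
    C-C: 2 × 352 = 704
    C-H: 8 × 408 = 3264
    C=C: 1 × 632 = 632
    H-H: 1 × 449 = 449
    Σ(broken) = 5049 kJ
  Bonds formed (products):
    C-C: 3 × 352 = 1056
    C-H: 10 × 408 = 4080
    Σ(formed) = 5136 kJ
  ΔH_B = 5049 − 5136 = −87 kJ
ΔH_A − ΔH_B = −30 kJ, so reaction A has the more negative ΔH; |ΔH_A − ΔH_B| = 30 kJ.

Reaction A, by 30 kJ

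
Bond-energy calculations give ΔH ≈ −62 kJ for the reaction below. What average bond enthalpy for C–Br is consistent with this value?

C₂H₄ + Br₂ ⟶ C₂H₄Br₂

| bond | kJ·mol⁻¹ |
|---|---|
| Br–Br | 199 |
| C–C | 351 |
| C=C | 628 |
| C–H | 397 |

D(C–Br) ≈ 269 kJ/mol

Let D be the C–Br bond energy.
Σ(broken) = 1×199 + 4×397 + 1×628 = 2415
Σ(formed) = 2×D + 1×351 + 4×397 = 1939 + 2D
ΔH = Σ(broken) − Σ(formed) = (2415) − (1939 + 2D) = +476 − 2D
Setting this equal to −62 kJ gives 2D = 538, so D = 269 kJ/mol.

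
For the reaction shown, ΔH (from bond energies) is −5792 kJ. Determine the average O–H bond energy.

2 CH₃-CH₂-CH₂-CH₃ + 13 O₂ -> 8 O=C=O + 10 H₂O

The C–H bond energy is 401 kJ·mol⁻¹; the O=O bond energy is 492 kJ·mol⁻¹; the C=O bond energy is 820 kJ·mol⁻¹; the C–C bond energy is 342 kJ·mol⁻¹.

Let D be the O–H bond energy.
Σ(broken) = 6×342 + 20×401 + 13×492 = 16468
Σ(formed) = 16×820 + 20×D = 13120 + 20D
ΔH = Σ(broken) − Σ(formed) = (16468) − (13120 + 20D) = +3348 − 20D
Setting this equal to −5792 kJ gives 20D = 9140, so D = 457 kJ/mol.

D(O–H) ≈ 457 kJ/mol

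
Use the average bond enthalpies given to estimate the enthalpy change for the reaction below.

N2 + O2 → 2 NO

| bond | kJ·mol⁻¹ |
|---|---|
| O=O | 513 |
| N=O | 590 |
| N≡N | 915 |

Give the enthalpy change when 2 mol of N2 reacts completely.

ΔH = +496 kJ

Bonds broken (reactants):
  N≡N: 1 × 915 = 915
  O=O: 1 × 513 = 513
  Σ(broken) = 1428 kJ
Bonds formed (products):
  N=O: 2 × 590 = 1180
  Σ(formed) = 1180 kJ
ΔH = Σ(broken) − Σ(formed) = 1428 − 1180 = +248 kJ
For 2× the reaction as written: 2 × (+248) = +496 kJ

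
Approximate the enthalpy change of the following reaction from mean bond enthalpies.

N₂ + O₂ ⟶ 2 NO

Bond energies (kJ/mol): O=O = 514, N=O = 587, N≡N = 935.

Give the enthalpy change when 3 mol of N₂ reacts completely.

ΔH = +825 kJ

Bonds broken (reactants):
  N≡N: 1 × 935 = 935
  O=O: 1 × 514 = 514
  Σ(broken) = 1449 kJ
Bonds formed (products):
  N=O: 2 × 587 = 1174
  Σ(formed) = 1174 kJ
ΔH = Σ(broken) − Σ(formed) = 1449 − 1174 = +275 kJ
For 3× the reaction as written: 3 × (+275) = +825 kJ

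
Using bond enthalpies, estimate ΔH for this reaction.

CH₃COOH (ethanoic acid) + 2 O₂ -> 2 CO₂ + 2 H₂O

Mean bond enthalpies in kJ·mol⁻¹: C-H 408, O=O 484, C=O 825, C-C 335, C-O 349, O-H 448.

Bonds broken (reactants):
  C-C: 1 × 335 = 335
  C-H: 3 × 408 = 1224
  C-O: 1 × 349 = 349
  C=O: 1 × 825 = 825
  O-H: 1 × 448 = 448
  O=O: 2 × 484 = 968
  Σ(broken) = 4149 kJ
Bonds formed (products):
  C=O: 4 × 825 = 3300
  O-H: 4 × 448 = 1792
  Σ(formed) = 5092 kJ
ΔH = Σ(broken) − Σ(formed) = 4149 − 5092 = −943 kJ

ΔH ≈ −943 kJ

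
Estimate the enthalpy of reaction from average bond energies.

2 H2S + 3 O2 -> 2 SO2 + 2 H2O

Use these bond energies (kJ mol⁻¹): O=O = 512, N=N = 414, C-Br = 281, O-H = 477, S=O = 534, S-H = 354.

Bonds broken (reactants):
  O=O: 3 × 512 = 1536
  S-H: 4 × 354 = 1416
  Σ(broken) = 2952 kJ
Bonds formed (products):
  O-H: 4 × 477 = 1908
  S=O: 4 × 534 = 2136
  Σ(formed) = 4044 kJ
ΔH = Σ(broken) − Σ(formed) = 2952 − 4044 = −1092 kJ

ΔH ≈ −1092 kJ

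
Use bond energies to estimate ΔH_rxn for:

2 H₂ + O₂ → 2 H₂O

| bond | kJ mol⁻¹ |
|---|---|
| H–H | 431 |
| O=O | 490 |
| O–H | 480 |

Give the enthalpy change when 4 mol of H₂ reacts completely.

ΔH = −1136 kJ

Bonds broken (reactants):
  H–H: 2 × 431 = 862
  O=O: 1 × 490 = 490
  Σ(broken) = 1352 kJ
Bonds formed (products):
  O–H: 4 × 480 = 1920
  Σ(formed) = 1920 kJ
ΔH = Σ(broken) − Σ(formed) = 1352 − 1920 = −568 kJ
For 2× the reaction as written: 2 × (−568) = −1136 kJ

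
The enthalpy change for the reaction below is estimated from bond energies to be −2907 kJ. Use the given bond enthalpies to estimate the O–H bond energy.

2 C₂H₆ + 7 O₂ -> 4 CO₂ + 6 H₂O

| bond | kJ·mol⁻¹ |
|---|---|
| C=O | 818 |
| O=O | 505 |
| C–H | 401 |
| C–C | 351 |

Let D be the O–H bond energy.
Σ(broken) = 2×351 + 12×401 + 7×505 = 9049
Σ(formed) = 8×818 + 12×D = 6544 + 12D
ΔH = Σ(broken) − Σ(formed) = (9049) − (6544 + 12D) = +2505 − 12D
Setting this equal to −2907 kJ gives 12D = 5412, so D = 451 kJ/mol.

D(O–H) ≈ 451 kJ/mol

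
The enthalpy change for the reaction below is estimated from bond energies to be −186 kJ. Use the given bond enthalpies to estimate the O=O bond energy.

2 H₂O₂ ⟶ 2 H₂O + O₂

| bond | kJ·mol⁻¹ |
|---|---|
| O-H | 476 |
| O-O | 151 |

Let D be the O=O bond energy.
Σ(broken) = 4×476 + 2×151 = 2206
Σ(formed) = 4×476 + 1×D = 1904 + D
ΔH = Σ(broken) − Σ(formed) = (2206) − (1904 + D) = +302 − D
Setting this equal to −186 kJ gives D = 488 kJ/mol.

D(O=O) ≈ 488 kJ/mol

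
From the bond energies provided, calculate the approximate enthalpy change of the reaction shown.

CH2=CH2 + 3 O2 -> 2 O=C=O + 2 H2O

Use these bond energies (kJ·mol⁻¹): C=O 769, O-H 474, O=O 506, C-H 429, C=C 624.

Bonds broken (reactants):
  C-H: 4 × 429 = 1716
  C=C: 1 × 624 = 624
  O=O: 3 × 506 = 1518
  Σ(broken) = 3858 kJ
Bonds formed (products):
  C=O: 4 × 769 = 3076
  O-H: 4 × 474 = 1896
  Σ(formed) = 4972 kJ
ΔH = Σ(broken) − Σ(formed) = 3858 − 4972 = −1114 kJ

ΔH ≈ −1114 kJ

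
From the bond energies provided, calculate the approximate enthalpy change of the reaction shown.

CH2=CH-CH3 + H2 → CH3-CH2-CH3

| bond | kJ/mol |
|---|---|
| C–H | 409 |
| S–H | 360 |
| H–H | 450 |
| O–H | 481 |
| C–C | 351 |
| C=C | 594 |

Bonds broken (reactants):
  C–C: 1 × 351 = 351
  C–H: 6 × 409 = 2454
  C=C: 1 × 594 = 594
  H–H: 1 × 450 = 450
  Σ(broken) = 3849 kJ
Bonds formed (products):
  C–C: 2 × 351 = 702
  C–H: 8 × 409 = 3272
  Σ(formed) = 3974 kJ
ΔH = Σ(broken) − Σ(formed) = 3849 − 3974 = −125 kJ

ΔH ≈ −125 kJ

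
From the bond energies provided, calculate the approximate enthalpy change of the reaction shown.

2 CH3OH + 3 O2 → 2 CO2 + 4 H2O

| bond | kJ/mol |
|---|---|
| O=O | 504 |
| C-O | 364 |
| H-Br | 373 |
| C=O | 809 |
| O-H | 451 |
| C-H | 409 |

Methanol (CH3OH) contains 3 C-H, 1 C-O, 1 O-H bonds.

Bonds broken (reactants):
  C-H: 6 × 409 = 2454
  C-O: 2 × 364 = 728
  O-H: 2 × 451 = 902
  O=O: 3 × 504 = 1512
  Σ(broken) = 5596 kJ
Bonds formed (products):
  C=O: 4 × 809 = 3236
  O-H: 8 × 451 = 3608
  Σ(formed) = 6844 kJ
ΔH = Σ(broken) − Σ(formed) = 5596 − 6844 = −1248 kJ

ΔH ≈ −1248 kJ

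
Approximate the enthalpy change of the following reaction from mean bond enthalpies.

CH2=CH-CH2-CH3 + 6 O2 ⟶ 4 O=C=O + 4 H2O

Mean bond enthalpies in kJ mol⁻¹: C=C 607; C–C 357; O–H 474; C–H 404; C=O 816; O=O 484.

ΔH ≈ −2863 kJ

Bonds broken (reactants):
  C–C: 2 × 357 = 714
  C–H: 8 × 404 = 3232
  C=C: 1 × 607 = 607
  O=O: 6 × 484 = 2904
  Σ(broken) = 7457 kJ
Bonds formed (products):
  C=O: 8 × 816 = 6528
  O–H: 8 × 474 = 3792
  Σ(formed) = 10320 kJ
ΔH = Σ(broken) − Σ(formed) = 7457 − 10320 = −2863 kJ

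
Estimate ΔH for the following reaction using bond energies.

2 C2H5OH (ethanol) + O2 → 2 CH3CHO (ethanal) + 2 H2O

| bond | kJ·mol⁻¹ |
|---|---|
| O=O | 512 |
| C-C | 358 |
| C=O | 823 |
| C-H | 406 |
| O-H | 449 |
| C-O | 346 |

Bonds broken (reactants):
  C-C: 2 × 358 = 716
  C-H: 10 × 406 = 4060
  C-O: 2 × 346 = 692
  O-H: 2 × 449 = 898
  O=O: 1 × 512 = 512
  Σ(broken) = 6878 kJ
Bonds formed (products):
  C-C: 2 × 358 = 716
  C-H: 8 × 406 = 3248
  C=O: 2 × 823 = 1646
  O-H: 4 × 449 = 1796
  Σ(formed) = 7406 kJ
ΔH = Σ(broken) − Σ(formed) = 6878 − 7406 = −528 kJ

ΔH ≈ −528 kJ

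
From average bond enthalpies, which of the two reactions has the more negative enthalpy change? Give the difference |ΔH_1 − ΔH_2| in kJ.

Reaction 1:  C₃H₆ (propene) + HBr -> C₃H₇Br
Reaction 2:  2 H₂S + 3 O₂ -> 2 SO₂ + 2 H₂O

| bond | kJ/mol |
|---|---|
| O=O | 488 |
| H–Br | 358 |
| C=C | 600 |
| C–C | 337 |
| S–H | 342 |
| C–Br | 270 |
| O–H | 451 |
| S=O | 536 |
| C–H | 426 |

Reaction 1:
  Bonds broken (reactants):
    C–C: 1 × 337 = 337
    C–H: 6 × 426 = 2556
    C=C: 1 × 600 = 600
    H–Br: 1 × 358 = 358
    Σ(broken) = 3851 kJ
  Bonds formed (products):
    C–Br: 1 × 270 = 270
    C–C: 2 × 337 = 674
    C–H: 7 × 426 = 2982
    Σ(formed) = 3926 kJ
  ΔH_1 = 3851 − 3926 = −75 kJ
Reaction 2:
  Bonds broken (reactants):
    O=O: 3 × 488 = 1464
    S–H: 4 × 342 = 1368
    Σ(broken) = 2832 kJ
  Bonds formed (products):
    O–H: 4 × 451 = 1804
    S=O: 4 × 536 = 2144
    Σ(formed) = 3948 kJ
  ΔH_2 = 2832 − 3948 = −1116 kJ
ΔH_1 − ΔH_2 = +1041 kJ, so reaction 2 has the more negative ΔH; |ΔH_1 − ΔH_2| = 1041 kJ.

Reaction 2, by 1041 kJ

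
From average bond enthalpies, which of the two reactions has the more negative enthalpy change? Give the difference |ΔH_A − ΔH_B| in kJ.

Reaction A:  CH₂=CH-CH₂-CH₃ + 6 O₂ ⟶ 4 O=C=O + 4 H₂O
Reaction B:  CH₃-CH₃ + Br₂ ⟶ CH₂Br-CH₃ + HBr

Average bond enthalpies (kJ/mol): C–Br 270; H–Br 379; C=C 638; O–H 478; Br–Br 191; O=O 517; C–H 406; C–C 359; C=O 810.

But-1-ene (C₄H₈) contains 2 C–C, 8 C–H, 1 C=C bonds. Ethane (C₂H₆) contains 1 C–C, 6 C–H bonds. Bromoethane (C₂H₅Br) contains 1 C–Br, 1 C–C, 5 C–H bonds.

Reaction A, by 2546 kJ

Reaction A:
  Bonds broken (reactants):
    C–C: 2 × 359 = 718
    C–H: 8 × 406 = 3248
    C=C: 1 × 638 = 638
    O=O: 6 × 517 = 3102
    Σ(broken) = 7706 kJ
  Bonds formed (products):
    C=O: 8 × 810 = 6480
    O–H: 8 × 478 = 3824
    Σ(formed) = 10304 kJ
  ΔH_A = 7706 − 10304 = −2598 kJ
Reaction B:
  Bonds broken (reactants):
    Br–Br: 1 × 191 = 191
    C–C: 1 × 359 = 359
    C–H: 6 × 406 = 2436
    Σ(broken) = 2986 kJ
  Bonds formed (products):
    C–Br: 1 × 270 = 270
    C–C: 1 × 359 = 359
    C–H: 5 × 406 = 2030
    H–Br: 1 × 379 = 379
    Σ(formed) = 3038 kJ
  ΔH_B = 2986 − 3038 = −52 kJ
ΔH_A − ΔH_B = −2546 kJ, so reaction A has the more negative ΔH; |ΔH_A − ΔH_B| = 2546 kJ.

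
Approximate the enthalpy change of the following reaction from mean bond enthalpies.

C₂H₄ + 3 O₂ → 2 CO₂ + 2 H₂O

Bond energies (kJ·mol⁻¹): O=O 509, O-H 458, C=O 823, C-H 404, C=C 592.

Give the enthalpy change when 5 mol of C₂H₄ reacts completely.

Bonds broken (reactants):
  C-H: 4 × 404 = 1616
  C=C: 1 × 592 = 592
  O=O: 3 × 509 = 1527
  Σ(broken) = 3735 kJ
Bonds formed (products):
  C=O: 4 × 823 = 3292
  O-H: 4 × 458 = 1832
  Σ(formed) = 5124 kJ
ΔH = Σ(broken) − Σ(formed) = 3735 − 5124 = −1389 kJ
For 5× the reaction as written: 5 × (−1389) = −6945 kJ

ΔH = −6945 kJ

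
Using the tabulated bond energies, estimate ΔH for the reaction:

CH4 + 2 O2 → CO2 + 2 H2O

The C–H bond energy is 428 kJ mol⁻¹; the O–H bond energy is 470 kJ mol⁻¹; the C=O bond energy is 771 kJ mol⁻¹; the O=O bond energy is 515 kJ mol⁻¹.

ΔH ≈ −680 kJ

Bonds broken (reactants):
  C–H: 4 × 428 = 1712
  O=O: 2 × 515 = 1030
  Σ(broken) = 2742 kJ
Bonds formed (products):
  C=O: 2 × 771 = 1542
  O–H: 4 × 470 = 1880
  Σ(formed) = 3422 kJ
ΔH = Σ(broken) − Σ(formed) = 2742 − 3422 = −680 kJ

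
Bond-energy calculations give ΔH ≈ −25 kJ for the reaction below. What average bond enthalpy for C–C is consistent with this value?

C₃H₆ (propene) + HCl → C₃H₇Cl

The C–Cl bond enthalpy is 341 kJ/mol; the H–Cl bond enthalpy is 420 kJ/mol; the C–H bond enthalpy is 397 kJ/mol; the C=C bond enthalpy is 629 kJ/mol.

D(C–C) ≈ 336 kJ/mol

Let D be the C–C bond energy.
Σ(broken) = 1×D + 6×397 + 1×629 + 1×420 = 3431 + D
Σ(formed) = 2×D + 1×341 + 7×397 = 3120 + 2D
ΔH = Σ(broken) − Σ(formed) = (3431 + D) − (3120 + 2D) = +311 − D
Setting this equal to −25 kJ gives D = 336 kJ/mol.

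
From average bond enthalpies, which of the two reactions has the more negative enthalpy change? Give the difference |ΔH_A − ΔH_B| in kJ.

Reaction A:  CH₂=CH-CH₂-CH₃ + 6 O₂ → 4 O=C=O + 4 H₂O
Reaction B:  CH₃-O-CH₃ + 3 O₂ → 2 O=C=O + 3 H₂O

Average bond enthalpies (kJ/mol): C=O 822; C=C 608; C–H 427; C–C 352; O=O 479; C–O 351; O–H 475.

Reaction A:
  Bonds broken (reactants):
    C–C: 2 × 352 = 704
    C–H: 8 × 427 = 3416
    C=C: 1 × 608 = 608
    O=O: 6 × 479 = 2874
    Σ(broken) = 7602 kJ
  Bonds formed (products):
    C=O: 8 × 822 = 6576
    O–H: 8 × 475 = 3800
    Σ(formed) = 10376 kJ
  ΔH_A = 7602 − 10376 = −2774 kJ
Reaction B:
  Bonds broken (reactants):
    C–H: 6 × 427 = 2562
    C–O: 2 × 351 = 702
    O=O: 3 × 479 = 1437
    Σ(broken) = 4701 kJ
  Bonds formed (products):
    C=O: 4 × 822 = 3288
    O–H: 6 × 475 = 2850
    Σ(formed) = 6138 kJ
  ΔH_B = 4701 − 6138 = −1437 kJ
ΔH_A − ΔH_B = −1337 kJ, so reaction A has the more negative ΔH; |ΔH_A − ΔH_B| = 1337 kJ.

Reaction A, by 1337 kJ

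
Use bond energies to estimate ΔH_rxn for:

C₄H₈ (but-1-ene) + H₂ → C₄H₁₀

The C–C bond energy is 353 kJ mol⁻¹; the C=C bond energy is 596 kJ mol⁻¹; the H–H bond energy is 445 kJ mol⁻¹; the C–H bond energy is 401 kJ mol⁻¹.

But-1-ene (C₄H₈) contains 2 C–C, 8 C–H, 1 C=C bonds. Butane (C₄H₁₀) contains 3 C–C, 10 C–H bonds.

ΔH ≈ −114 kJ

Bonds broken (reactants):
  C–C: 2 × 353 = 706
  C–H: 8 × 401 = 3208
  C=C: 1 × 596 = 596
  H–H: 1 × 445 = 445
  Σ(broken) = 4955 kJ
Bonds formed (products):
  C–C: 3 × 353 = 1059
  C–H: 10 × 401 = 4010
  Σ(formed) = 5069 kJ
ΔH = Σ(broken) − Σ(formed) = 4955 − 5069 = −114 kJ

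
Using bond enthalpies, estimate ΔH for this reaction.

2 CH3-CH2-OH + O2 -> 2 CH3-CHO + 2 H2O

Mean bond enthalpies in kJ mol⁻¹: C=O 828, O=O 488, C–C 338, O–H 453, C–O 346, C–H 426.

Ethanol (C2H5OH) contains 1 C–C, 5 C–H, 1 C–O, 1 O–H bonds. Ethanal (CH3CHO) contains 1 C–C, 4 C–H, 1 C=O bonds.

Bonds broken (reactants):
  C–C: 2 × 338 = 676
  C–H: 10 × 426 = 4260
  C–O: 2 × 346 = 692
  O–H: 2 × 453 = 906
  O=O: 1 × 488 = 488
  Σ(broken) = 7022 kJ
Bonds formed (products):
  C–C: 2 × 338 = 676
  C–H: 8 × 426 = 3408
  C=O: 2 × 828 = 1656
  O–H: 4 × 453 = 1812
  Σ(formed) = 7552 kJ
ΔH = Σ(broken) − Σ(formed) = 7022 − 7552 = −530 kJ

ΔH ≈ −530 kJ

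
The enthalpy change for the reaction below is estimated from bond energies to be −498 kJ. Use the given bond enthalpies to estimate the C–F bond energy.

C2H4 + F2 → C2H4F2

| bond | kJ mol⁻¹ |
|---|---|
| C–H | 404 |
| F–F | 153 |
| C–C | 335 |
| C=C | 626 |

D(C–F) ≈ 471 kJ/mol

Let D be the C–F bond energy.
Σ(broken) = 4×404 + 1×626 + 1×153 = 2395
Σ(formed) = 1×335 + 2×D + 4×404 = 1951 + 2D
ΔH = Σ(broken) − Σ(formed) = (2395) − (1951 + 2D) = +444 − 2D
Setting this equal to −498 kJ gives 2D = 942, so D = 471 kJ/mol.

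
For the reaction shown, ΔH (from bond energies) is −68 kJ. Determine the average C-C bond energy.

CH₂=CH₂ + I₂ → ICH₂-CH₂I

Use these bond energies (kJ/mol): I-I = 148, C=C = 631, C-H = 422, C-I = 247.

D(C-C) ≈ 353 kJ/mol

Let D be the C-C bond energy.
Σ(broken) = 4×422 + 1×631 + 1×148 = 2467
Σ(formed) = 1×D + 4×422 + 2×247 = 2182 + D
ΔH = Σ(broken) − Σ(formed) = (2467) − (2182 + D) = +285 − D
Setting this equal to −68 kJ gives D = 353 kJ/mol.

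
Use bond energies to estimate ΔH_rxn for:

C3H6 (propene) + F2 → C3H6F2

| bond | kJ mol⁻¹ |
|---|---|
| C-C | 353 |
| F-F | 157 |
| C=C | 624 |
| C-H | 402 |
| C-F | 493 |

ΔH ≈ −558 kJ

Bonds broken (reactants):
  C-C: 1 × 353 = 353
  C-H: 6 × 402 = 2412
  C=C: 1 × 624 = 624
  F-F: 1 × 157 = 157
  Σ(broken) = 3546 kJ
Bonds formed (products):
  C-C: 2 × 353 = 706
  C-F: 2 × 493 = 986
  C-H: 6 × 402 = 2412
  Σ(formed) = 4104 kJ
ΔH = Σ(broken) − Σ(formed) = 3546 − 4104 = −558 kJ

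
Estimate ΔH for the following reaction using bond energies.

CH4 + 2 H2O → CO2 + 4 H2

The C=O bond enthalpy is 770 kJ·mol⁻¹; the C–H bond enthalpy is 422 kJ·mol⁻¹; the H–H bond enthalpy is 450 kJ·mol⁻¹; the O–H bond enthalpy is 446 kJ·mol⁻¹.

Bonds broken (reactants):
  C–H: 4 × 422 = 1688
  O–H: 4 × 446 = 1784
  Σ(broken) = 3472 kJ
Bonds formed (products):
  C=O: 2 × 770 = 1540
  H–H: 4 × 450 = 1800
  Σ(formed) = 3340 kJ
ΔH = Σ(broken) − Σ(formed) = 3472 − 3340 = +132 kJ

ΔH ≈ +132 kJ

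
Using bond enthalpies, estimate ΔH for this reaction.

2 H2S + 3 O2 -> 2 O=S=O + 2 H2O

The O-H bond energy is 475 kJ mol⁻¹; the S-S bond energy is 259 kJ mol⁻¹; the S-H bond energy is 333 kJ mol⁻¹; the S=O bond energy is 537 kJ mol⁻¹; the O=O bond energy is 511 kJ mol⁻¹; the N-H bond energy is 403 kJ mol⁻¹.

Bonds broken (reactants):
  O=O: 3 × 511 = 1533
  S-H: 4 × 333 = 1332
  Σ(broken) = 2865 kJ
Bonds formed (products):
  O-H: 4 × 475 = 1900
  S=O: 4 × 537 = 2148
  Σ(formed) = 4048 kJ
ΔH = Σ(broken) − Σ(formed) = 2865 − 4048 = −1183 kJ

ΔH ≈ −1183 kJ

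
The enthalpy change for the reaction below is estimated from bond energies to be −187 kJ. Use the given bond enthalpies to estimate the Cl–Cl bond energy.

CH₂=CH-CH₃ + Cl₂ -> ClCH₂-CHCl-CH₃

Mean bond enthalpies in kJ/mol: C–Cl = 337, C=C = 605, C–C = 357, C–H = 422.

Let D be the Cl–Cl bond energy.
Σ(broken) = 1×357 + 6×422 + 1×605 + 1×D = 3494 + D
Σ(formed) = 2×357 + 2×337 + 6×422 = 3920
ΔH = Σ(broken) − Σ(formed) = (3494 + D) − (3920) = −426 + D
Setting this equal to −187 kJ gives D = 239 kJ/mol.

D(Cl–Cl) ≈ 239 kJ/mol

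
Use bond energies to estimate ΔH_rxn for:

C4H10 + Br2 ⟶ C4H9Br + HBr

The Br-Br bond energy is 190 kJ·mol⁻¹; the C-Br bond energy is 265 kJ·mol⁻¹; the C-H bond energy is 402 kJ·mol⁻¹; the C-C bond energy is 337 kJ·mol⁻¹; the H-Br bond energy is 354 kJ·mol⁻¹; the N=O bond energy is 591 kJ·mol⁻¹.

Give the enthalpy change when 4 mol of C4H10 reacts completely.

Bonds broken (reactants):
  Br-Br: 1 × 190 = 190
  C-C: 3 × 337 = 1011
  C-H: 10 × 402 = 4020
  Σ(broken) = 5221 kJ
Bonds formed (products):
  C-Br: 1 × 265 = 265
  C-C: 3 × 337 = 1011
  C-H: 9 × 402 = 3618
  H-Br: 1 × 354 = 354
  Σ(formed) = 5248 kJ
ΔH = Σ(broken) − Σ(formed) = 5221 − 5248 = −27 kJ
For 4× the reaction as written: 4 × (−27) = −108 kJ

ΔH = −108 kJ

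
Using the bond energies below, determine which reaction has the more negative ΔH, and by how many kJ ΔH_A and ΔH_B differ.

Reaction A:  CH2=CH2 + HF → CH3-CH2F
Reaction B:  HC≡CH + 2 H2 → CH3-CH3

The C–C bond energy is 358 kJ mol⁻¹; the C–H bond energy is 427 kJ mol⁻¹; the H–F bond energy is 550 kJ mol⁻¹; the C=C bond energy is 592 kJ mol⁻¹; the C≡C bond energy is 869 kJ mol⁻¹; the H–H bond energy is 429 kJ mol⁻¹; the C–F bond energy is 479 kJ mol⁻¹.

Reaction B, by 217 kJ

Reaction A:
  Bonds broken (reactants):
    C–H: 4 × 427 = 1708
    C=C: 1 × 592 = 592
    H–F: 1 × 550 = 550
    Σ(broken) = 2850 kJ
  Bonds formed (products):
    C–C: 1 × 358 = 358
    C–F: 1 × 479 = 479
    C–H: 5 × 427 = 2135
    Σ(formed) = 2972 kJ
  ΔH_A = 2850 − 2972 = −122 kJ
Reaction B:
  Bonds broken (reactants):
    C≡C: 1 × 869 = 869
    C–H: 2 × 427 = 854
    H–H: 2 × 429 = 858
    Σ(broken) = 2581 kJ
  Bonds formed (products):
    C–C: 1 × 358 = 358
    C–H: 6 × 427 = 2562
    Σ(formed) = 2920 kJ
  ΔH_B = 2581 − 2920 = −339 kJ
ΔH_A − ΔH_B = +217 kJ, so reaction B has the more negative ΔH; |ΔH_A − ΔH_B| = 217 kJ.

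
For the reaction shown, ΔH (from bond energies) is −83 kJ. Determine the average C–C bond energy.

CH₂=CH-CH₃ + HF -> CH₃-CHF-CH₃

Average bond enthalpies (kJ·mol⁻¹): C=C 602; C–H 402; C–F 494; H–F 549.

D(C–C) ≈ 338 kJ/mol

Let D be the C–C bond energy.
Σ(broken) = 1×D + 6×402 + 1×602 + 1×549 = 3563 + D
Σ(formed) = 2×D + 1×494 + 7×402 = 3308 + 2D
ΔH = Σ(broken) − Σ(formed) = (3563 + D) − (3308 + 2D) = +255 − D
Setting this equal to −83 kJ gives D = 338 kJ/mol.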